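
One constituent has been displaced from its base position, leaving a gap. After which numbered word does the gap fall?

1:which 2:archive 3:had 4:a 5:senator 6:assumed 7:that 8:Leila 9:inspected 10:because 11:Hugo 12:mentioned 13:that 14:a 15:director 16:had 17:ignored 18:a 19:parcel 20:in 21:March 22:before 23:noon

The displaced element is "which archive" (word 2).
It is linked across 1 clause boundary (that).
It functions as the direct object of "inspected", so the gap sits immediately after word 9 ("inspected").
Base order: A senator had assumed that Leila inspected which archive because Hugo mentioned that a director had ignored a parcel in March before noon.

9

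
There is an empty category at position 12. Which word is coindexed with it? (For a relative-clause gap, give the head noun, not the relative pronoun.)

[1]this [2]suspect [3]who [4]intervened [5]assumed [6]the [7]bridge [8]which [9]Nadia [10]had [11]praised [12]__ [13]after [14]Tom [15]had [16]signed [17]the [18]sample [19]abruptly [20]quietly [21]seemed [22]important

The gap at 12 is the object of "praised", inside a relative clause.
The relative pronoun is "which" (word 8); it is bound by the head noun immediately before it.
Its filler is the head noun "bridge", at word 7.

7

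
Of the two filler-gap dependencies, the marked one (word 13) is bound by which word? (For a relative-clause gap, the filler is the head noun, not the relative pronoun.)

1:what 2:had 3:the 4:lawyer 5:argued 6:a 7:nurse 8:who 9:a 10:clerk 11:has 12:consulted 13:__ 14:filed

The marked gap is inside the relative clause, the direct object of "consulted".
Its filler is the head noun "nurse" (via "who"), at word 7.
(The other dependency links word 1 to a gap after word 14.)

7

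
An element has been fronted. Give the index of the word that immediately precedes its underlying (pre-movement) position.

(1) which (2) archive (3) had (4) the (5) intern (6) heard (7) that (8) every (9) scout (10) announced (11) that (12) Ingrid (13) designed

The displaced element is "which archive" (word 2).
It is linked across 2 clause boundaries (that → that).
It functions as the direct object of "designed", so the gap sits immediately after word 13 ("designed").
Base order: The intern had heard that every scout announced that Ingrid designed which archive.

13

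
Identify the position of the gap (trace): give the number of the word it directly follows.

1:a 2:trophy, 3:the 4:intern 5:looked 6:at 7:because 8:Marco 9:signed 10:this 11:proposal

The displaced element is "a trophy" (word 2).
It functions as the object of the preposition "at" of "looked", so the gap sits immediately after word 6 ("at").
Base order: The intern looked at a trophy because Marco signed this proposal.

6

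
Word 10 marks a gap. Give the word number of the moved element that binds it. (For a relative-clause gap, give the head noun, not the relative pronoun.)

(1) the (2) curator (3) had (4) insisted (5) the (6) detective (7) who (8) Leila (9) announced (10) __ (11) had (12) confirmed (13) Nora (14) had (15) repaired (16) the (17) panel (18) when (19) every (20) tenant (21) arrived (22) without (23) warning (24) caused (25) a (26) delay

6

The gap at 10 is the subject of "confirmed", inside a relative clause.
The relative pronoun is "who" (word 7); it is bound by the head noun immediately before it.
Its filler is the head noun "detective", at word 6.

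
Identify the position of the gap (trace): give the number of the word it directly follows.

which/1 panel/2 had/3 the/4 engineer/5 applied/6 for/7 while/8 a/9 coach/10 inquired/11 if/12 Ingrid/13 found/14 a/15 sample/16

The displaced element is "which panel" (word 2).
It functions as the object of the preposition "for" of "applied", so the gap sits immediately after word 7 ("for").
Base order: The engineer had applied for which panel while a coach inquired if Ingrid found a sample.

7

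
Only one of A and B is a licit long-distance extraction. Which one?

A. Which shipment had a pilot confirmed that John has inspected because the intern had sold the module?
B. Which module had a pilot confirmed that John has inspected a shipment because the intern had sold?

In B, the wh-phrase is extracted from inside an adjunct island (introduced by "because"), which blocks movement.
In A, the extraction path crosses only that-complement boundaries, which are transparent.
So A is grammatical.

A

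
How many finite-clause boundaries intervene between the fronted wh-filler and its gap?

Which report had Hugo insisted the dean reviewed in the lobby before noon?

"which report" is extracted from the object of "reviewed".
Boundaries crossed, outermost first: [Ø] — 1 in total.

1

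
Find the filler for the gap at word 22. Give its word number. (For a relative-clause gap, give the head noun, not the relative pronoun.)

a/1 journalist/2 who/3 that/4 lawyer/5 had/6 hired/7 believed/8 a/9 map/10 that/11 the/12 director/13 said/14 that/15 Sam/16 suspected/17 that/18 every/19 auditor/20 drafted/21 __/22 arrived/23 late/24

The gap at 22 is the object of "drafted", inside a relative clause.
The relative pronoun is "that" (word 11); it is bound by the head noun immediately before it.
Its filler is the head noun "map", at word 10.

10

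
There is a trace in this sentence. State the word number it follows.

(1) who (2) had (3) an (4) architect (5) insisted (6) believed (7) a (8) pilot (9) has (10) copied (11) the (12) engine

The displaced element is "who" (word 1).
It is linked across 1 clause boundary (Ø).
It functions as the subject of "believed", so the gap sits immediately after word 5 ("insisted").
Base order: An architect had insisted who believed a pilot has copied the engine.

5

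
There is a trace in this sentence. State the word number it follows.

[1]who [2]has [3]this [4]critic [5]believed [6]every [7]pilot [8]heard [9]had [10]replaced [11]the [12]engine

8

The displaced element is "who" (word 1).
It is linked across 2 clause boundaries (Ø → Ø).
It functions as the subject of "replaced", so the gap sits immediately after word 8 ("heard").
Base order: This critic has believed every pilot heard that who had replaced the engine.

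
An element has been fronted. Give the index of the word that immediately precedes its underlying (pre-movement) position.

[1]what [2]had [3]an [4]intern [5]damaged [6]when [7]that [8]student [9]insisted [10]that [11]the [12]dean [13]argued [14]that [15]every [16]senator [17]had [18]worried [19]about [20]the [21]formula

5

The displaced element is "what" (word 1).
It functions as the direct object of "damaged", so the gap sits immediately after word 5 ("damaged").
Base order: An intern had damaged what when that student insisted that the dean argued that every senator had worried about the formula.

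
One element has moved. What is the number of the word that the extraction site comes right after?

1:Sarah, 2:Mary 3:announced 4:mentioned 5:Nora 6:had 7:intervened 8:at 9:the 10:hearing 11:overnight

3

The displaced element is "Sarah" (word 1).
It is linked across 1 clause boundary (Ø).
It functions as the subject of "mentioned", so the gap sits immediately after word 3 ("announced").
Base order: Mary announced that Sarah mentioned Nora had intervened at the hearing overnight.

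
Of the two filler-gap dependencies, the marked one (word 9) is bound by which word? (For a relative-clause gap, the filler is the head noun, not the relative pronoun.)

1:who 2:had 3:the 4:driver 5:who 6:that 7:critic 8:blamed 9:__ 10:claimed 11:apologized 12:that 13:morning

4

The marked gap is inside the relative clause, the direct object of "blamed".
Its filler is the head noun "driver" (via "who"), at word 4.
(The other dependency links word 1 to a gap after word 10.)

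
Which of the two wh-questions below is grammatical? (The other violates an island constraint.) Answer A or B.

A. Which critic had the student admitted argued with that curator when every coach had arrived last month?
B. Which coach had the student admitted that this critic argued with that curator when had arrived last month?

A

In B, the wh-phrase is extracted from inside an adjunct island (introduced by "when"), which blocks movement.
In A, the extraction path crosses only that-complement boundaries, which are transparent.
So A is grammatical.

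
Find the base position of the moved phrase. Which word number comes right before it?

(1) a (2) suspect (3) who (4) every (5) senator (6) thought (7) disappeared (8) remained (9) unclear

The displaced element is "a suspect" (word 2).
It is linked across 1 clause boundary (Ø).
It functions as the subject of "disappeared", so the gap sits immediately after word 6 ("thought").
Base order: Every senator thought that a suspect disappeared.

6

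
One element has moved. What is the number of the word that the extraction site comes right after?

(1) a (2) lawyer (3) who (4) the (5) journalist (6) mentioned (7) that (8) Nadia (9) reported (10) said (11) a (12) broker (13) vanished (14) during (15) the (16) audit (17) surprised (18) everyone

The displaced element is "a lawyer" (word 2).
It is linked across 2 clause boundaries (that → Ø).
It functions as the subject of "said", so the gap sits immediately after word 9 ("reported").
Base order: The journalist mentioned that Nadia reported a lawyer said a broker vanished during the audit.

9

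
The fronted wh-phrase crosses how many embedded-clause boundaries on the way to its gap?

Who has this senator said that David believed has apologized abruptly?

"who" is extracted from the subject of "apologized".
Boundaries crossed, outermost first: [that], [Ø] — 2 in total.

2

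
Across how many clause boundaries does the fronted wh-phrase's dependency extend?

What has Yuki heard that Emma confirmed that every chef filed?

2

"what" is extracted from the object of "filed".
Boundaries crossed, outermost first: [that], [that] — 2 in total.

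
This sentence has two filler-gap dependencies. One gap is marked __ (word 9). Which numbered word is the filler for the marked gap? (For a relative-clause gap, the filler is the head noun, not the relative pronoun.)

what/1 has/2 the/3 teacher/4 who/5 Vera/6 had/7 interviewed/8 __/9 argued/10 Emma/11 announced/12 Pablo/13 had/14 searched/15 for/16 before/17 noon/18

4

The marked gap is inside the relative clause, the direct object of "interviewed".
Its filler is the head noun "teacher" (via "who"), at word 4.
(The other dependency links word 1 to a gap after word 16.)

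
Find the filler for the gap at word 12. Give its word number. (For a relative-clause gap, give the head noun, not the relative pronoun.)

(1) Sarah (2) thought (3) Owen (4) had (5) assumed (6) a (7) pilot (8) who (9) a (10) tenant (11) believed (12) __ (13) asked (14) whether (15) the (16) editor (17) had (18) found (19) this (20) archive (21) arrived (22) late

The gap at 12 is the subject of "asked", inside a relative clause.
The relative pronoun is "who" (word 8); it is bound by the head noun immediately before it.
Its filler is the head noun "pilot", at word 7.

7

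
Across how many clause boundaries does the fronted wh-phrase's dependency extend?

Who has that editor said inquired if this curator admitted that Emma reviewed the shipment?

1

"who" is extracted from the subject of "inquired".
Boundaries crossed, outermost first: [Ø] — 1 in total.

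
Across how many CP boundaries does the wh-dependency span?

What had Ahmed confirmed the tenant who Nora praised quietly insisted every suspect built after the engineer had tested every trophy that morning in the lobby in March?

2

"what" is extracted from the object of "built".
Boundaries crossed, outermost first: [Ø], [Ø] — 2 in total.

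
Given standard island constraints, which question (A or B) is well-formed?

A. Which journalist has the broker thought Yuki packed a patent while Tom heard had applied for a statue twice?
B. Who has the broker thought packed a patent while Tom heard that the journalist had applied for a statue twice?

In A, the wh-phrase is extracted from inside an adjunct island (introduced by "while"), which blocks movement.
In B, the extraction path crosses only that-complement boundaries, which are transparent.
So B is grammatical.

B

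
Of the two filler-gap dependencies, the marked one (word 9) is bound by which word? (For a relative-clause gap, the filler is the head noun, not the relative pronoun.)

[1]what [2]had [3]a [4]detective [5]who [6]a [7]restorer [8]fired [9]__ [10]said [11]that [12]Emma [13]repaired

4

The marked gap is inside the relative clause, the direct object of "fired".
Its filler is the head noun "detective" (via "who"), at word 4.
(The other dependency links word 1 to a gap after word 13.)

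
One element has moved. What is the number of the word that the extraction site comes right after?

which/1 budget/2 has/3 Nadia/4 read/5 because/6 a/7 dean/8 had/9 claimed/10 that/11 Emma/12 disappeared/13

The displaced element is "which budget" (word 2).
It functions as the direct object of "read", so the gap sits immediately after word 5 ("read").
Base order: Nadia has read which budget because a dean had claimed that Emma disappeared.

5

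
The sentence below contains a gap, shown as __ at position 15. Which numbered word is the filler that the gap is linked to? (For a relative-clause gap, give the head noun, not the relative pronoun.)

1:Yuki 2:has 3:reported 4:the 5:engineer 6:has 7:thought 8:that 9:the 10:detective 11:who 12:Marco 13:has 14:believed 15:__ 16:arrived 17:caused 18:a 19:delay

The gap at 15 is the subject of "arrived", inside a relative clause.
The relative pronoun is "who" (word 11); it is bound by the head noun immediately before it.
Its filler is the head noun "detective", at word 10.

10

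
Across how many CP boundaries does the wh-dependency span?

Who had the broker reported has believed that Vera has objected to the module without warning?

1

"who" is extracted from the subject of "believed".
Boundaries crossed, outermost first: [Ø] — 1 in total.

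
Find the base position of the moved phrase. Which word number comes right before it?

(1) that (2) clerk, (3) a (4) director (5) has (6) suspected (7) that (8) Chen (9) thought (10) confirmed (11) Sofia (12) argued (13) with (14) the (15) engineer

The displaced element is "that clerk" (word 2).
It is linked across 2 clause boundaries (that → Ø).
It functions as the subject of "confirmed", so the gap sits immediately after word 9 ("thought").
Base order: A director has suspected that Chen thought that clerk confirmed Sofia argued with the engineer.

9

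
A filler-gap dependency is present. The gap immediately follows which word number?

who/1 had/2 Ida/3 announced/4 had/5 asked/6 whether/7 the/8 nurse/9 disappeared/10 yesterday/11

The displaced element is "who" (word 1).
It is linked across 1 clause boundary (Ø).
It functions as the subject of "asked", so the gap sits immediately after word 4 ("announced").
Base order: Ida had announced that who had asked whether the nurse disappeared yesterday.

4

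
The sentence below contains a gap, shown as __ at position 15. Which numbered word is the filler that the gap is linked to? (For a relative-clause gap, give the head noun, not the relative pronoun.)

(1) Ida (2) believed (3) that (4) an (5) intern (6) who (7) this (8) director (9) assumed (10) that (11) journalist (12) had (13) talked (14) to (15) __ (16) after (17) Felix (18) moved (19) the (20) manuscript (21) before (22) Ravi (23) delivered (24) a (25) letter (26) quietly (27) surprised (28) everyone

5

The gap at 15 is the prepositional object of "talked", inside a relative clause.
The relative pronoun is "who" (word 6); it is bound by the head noun immediately before it.
Its filler is the head noun "intern", at word 5.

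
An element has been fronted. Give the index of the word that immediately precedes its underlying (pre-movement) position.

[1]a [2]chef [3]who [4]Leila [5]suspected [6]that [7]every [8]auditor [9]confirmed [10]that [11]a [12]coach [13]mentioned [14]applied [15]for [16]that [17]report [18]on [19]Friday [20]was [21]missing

13

The displaced element is "a chef" (word 2).
It is linked across 3 clause boundaries (that → that → Ø).
It functions as the subject of "applied", so the gap sits immediately after word 13 ("mentioned").
Base order: Leila suspected that every auditor confirmed that a coach mentioned that a chef applied for that report on Friday.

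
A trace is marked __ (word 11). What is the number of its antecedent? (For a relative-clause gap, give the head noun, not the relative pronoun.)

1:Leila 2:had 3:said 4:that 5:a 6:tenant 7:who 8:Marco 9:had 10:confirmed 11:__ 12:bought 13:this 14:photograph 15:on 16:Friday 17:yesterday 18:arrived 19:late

The gap at 11 is the subject of "bought", inside a relative clause.
The relative pronoun is "who" (word 7); it is bound by the head noun immediately before it.
Its filler is the head noun "tenant", at word 6.

6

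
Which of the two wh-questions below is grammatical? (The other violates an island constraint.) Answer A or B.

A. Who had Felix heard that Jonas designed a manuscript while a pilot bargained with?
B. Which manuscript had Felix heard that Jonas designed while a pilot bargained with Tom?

B

In A, the wh-phrase is extracted from inside an adjunct island (introduced by "while"), which blocks movement.
In B, the extraction path crosses only that-complement boundaries, which are transparent.
So B is grammatical.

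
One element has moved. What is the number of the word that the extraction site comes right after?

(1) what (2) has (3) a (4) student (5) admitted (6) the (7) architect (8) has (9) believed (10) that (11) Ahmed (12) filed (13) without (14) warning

12

The displaced element is "what" (word 1).
It is linked across 2 clause boundaries (Ø → that).
It functions as the direct object of "filed", so the gap sits immediately after word 12 ("filed").
Base order: A student has admitted the architect has believed that Ahmed filed what without warning.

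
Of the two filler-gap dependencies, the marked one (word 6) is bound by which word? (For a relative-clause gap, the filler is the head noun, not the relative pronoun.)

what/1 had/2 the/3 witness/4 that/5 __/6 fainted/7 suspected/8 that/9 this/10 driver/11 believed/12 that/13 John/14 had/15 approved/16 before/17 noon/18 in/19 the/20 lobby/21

4

The marked gap is inside the relative clause, the subject of "fainted".
Its filler is the head noun "witness" (via "that"), at word 4.
(The other dependency links word 1 to a gap after word 16.)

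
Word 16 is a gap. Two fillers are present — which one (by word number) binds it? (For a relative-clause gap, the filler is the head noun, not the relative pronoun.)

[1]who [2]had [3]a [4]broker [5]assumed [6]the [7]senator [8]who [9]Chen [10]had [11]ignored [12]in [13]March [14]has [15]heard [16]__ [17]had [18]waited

The marked gap is the subject of "waited".
Its filler is the fronted wh-phrase "who", at word 1.
(The other dependency links word 7 to a gap after word 11.)

1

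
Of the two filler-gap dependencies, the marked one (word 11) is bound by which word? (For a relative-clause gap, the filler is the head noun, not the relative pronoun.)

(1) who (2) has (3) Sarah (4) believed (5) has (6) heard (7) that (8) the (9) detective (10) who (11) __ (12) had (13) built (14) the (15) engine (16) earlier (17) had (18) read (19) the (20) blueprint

The marked gap is inside the relative clause, the subject of "built".
Its filler is the head noun "detective" (via "who"), at word 9.
(The other dependency links word 1 to a gap after word 4.)

9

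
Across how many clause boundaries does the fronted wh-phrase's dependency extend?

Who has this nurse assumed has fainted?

1

"who" is extracted from the subject of "fainted".
Boundaries crossed, outermost first: [Ø] — 1 in total.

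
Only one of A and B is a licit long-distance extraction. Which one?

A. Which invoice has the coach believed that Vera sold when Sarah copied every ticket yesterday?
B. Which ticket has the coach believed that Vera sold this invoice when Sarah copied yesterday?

A

In B, the wh-phrase is extracted from inside an adjunct island (introduced by "when"), which blocks movement.
In A, the extraction path crosses only that-complement boundaries, which are transparent.
So A is grammatical.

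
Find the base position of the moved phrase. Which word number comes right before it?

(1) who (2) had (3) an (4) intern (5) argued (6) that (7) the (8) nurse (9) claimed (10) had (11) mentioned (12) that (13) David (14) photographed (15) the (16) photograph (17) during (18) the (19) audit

9

The displaced element is "who" (word 1).
It is linked across 2 clause boundaries (that → Ø).
It functions as the subject of "mentioned", so the gap sits immediately after word 9 ("claimed").
Base order: An intern had argued that the nurse claimed that who had mentioned that David photographed the photograph during the audit.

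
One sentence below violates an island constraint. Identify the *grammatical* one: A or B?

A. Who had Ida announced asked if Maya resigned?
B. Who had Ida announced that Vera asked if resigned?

In B, the wh-phrase is extracted from inside a wh-island (introduced by "if"), which blocks movement.
In A, the extraction path crosses only that-complement boundaries, which are transparent.
So A is grammatical.

A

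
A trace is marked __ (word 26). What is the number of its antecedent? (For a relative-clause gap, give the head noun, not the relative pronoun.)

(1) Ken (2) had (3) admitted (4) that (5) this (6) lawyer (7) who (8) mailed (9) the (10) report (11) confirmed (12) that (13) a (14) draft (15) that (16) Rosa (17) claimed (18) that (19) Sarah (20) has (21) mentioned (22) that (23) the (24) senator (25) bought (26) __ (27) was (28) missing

The gap at 26 is the object of "bought", inside a relative clause.
The relative pronoun is "that" (word 15); it is bound by the head noun immediately before it.
Its filler is the head noun "draft", at word 14.

14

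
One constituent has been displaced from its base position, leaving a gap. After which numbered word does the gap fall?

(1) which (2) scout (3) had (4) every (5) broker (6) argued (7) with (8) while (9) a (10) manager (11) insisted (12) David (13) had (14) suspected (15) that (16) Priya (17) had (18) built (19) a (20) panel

The displaced element is "which scout" (word 2).
It functions as the object of the preposition "with" of "argued", so the gap sits immediately after word 7 ("with").
Base order: Every broker had argued with which scout while a manager insisted David had suspected that Priya had built a panel.

7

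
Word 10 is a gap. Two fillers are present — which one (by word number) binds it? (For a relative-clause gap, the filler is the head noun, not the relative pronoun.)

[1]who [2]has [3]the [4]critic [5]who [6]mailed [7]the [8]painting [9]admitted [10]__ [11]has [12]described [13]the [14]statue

1

The marked gap is the subject of "described".
Its filler is the fronted wh-phrase "who", at word 1.
(The other dependency links word 4 to a gap after word 5.)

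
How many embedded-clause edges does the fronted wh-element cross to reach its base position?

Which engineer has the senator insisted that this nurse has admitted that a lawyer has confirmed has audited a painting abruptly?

3

"which engineer" is extracted from the subject of "audited".
Boundaries crossed, outermost first: [that], [that], [Ø] — 3 in total.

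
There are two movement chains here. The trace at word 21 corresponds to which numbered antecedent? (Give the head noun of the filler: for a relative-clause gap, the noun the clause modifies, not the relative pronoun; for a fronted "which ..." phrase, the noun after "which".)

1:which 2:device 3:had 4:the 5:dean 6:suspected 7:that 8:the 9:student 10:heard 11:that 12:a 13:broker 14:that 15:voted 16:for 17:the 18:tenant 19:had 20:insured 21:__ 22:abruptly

2

The marked gap is the direct object of "insured".
Its filler is the fronted wh-phrase "which device", at word 2.
(The other dependency links word 13 to a gap after word 14.)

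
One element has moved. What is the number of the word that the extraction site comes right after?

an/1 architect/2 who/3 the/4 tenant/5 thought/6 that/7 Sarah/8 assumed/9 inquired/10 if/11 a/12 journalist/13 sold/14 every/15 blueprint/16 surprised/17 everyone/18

The displaced element is "an architect" (word 2).
It is linked across 2 clause boundaries (that → Ø).
It functions as the subject of "inquired", so the gap sits immediately after word 9 ("assumed").
Base order: The tenant thought that Sarah assumed that an architect inquired if a journalist sold every blueprint.

9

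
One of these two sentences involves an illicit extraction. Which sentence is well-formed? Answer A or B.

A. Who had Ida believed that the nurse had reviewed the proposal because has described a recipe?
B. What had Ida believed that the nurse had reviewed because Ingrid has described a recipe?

B

In A, the wh-phrase is extracted from inside an adjunct island (introduced by "because"), which blocks movement.
In B, the extraction path crosses only that-complement boundaries, which are transparent.
So B is grammatical.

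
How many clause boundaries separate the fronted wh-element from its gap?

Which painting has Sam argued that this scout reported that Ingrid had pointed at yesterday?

2

"which painting" is extracted from the PP object of "pointed".
Boundaries crossed, outermost first: [that], [that] — 2 in total.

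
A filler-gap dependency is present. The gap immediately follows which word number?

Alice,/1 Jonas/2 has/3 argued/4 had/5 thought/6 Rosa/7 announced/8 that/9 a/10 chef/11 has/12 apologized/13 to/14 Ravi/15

The displaced element is "Alice" (word 1).
It is linked across 1 clause boundary (Ø).
It functions as the subject of "thought", so the gap sits immediately after word 4 ("argued").
Base order: Jonas has argued that Alice had thought Rosa announced that a chef has apologized to Ravi.

4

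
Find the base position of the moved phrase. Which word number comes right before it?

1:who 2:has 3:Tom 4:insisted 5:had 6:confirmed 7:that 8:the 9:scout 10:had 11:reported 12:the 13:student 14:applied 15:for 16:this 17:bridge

The displaced element is "who" (word 1).
It is linked across 1 clause boundary (Ø).
It functions as the subject of "confirmed", so the gap sits immediately after word 4 ("insisted").
Base order: Tom has insisted that who had confirmed that the scout had reported the student applied for this bridge.

4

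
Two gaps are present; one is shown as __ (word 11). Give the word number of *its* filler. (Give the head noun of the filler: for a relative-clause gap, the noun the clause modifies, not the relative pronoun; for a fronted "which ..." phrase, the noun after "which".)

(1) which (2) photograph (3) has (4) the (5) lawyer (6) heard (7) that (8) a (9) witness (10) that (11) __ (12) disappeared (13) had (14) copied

9

The marked gap is inside the relative clause, the subject of "disappeared".
Its filler is the head noun "witness" (via "that"), at word 9.
(The other dependency links word 2 to a gap after word 14.)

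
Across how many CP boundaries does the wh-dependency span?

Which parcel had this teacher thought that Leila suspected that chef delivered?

2

"which parcel" is extracted from the object of "delivered".
Boundaries crossed, outermost first: [that], [Ø] — 2 in total.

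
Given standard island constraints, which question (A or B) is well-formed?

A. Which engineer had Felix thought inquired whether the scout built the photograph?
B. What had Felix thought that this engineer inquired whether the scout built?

In B, the wh-phrase is extracted from inside a wh-island (introduced by "whether"), which blocks movement.
In A, the extraction path crosses only that-complement boundaries, which are transparent.
So A is grammatical.

A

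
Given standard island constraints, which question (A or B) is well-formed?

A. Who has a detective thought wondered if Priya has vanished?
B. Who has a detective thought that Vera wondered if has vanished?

A

In B, the wh-phrase is extracted from inside a wh-island (introduced by "if"), which blocks movement.
In A, the extraction path crosses only that-complement boundaries, which are transparent.
So A is grammatical.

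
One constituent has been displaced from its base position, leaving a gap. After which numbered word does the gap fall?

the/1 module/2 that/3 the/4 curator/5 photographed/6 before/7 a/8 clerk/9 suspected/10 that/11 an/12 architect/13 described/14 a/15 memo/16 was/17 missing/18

The displaced element is "the module" (word 2).
It functions as the direct object of "photographed", so the gap sits immediately after word 6 ("photographed").
Base order: The curator photographed the module before a clerk suspected that an architect described a memo.

6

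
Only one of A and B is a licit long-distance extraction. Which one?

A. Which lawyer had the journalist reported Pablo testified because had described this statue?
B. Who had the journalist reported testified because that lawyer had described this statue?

In A, the wh-phrase is extracted from inside an adjunct island (introduced by "because"), which blocks movement.
In B, the extraction path crosses only that-complement boundaries, which are transparent.
So B is grammatical.

B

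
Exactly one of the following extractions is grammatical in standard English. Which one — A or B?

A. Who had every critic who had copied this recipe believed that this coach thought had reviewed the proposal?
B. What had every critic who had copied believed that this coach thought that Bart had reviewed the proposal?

A

In B, the wh-phrase is extracted from inside a complex-NP island (relative clause) (introduced by "who"), which blocks movement.
In A, the extraction path crosses only that-complement boundaries, which are transparent.
So A is grammatical.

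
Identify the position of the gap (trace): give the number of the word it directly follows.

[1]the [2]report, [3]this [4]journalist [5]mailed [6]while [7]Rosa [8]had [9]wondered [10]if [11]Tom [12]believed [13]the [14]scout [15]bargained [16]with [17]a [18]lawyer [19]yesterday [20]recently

5

The displaced element is "the report" (word 2).
It functions as the direct object of "mailed", so the gap sits immediately after word 5 ("mailed").
Base order: This journalist mailed the report while Rosa had wondered if Tom believed the scout bargained with a lawyer yesterday recently.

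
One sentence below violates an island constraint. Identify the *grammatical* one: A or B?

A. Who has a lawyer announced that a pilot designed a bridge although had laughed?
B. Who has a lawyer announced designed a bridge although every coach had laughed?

B

In A, the wh-phrase is extracted from inside an adjunct island (introduced by "although"), which blocks movement.
In B, the extraction path crosses only that-complement boundaries, which are transparent.
So B is grammatical.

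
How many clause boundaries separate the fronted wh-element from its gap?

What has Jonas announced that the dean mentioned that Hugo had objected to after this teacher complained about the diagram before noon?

"what" is extracted from the PP object of "objected".
Boundaries crossed, outermost first: [that], [that] — 2 in total.

2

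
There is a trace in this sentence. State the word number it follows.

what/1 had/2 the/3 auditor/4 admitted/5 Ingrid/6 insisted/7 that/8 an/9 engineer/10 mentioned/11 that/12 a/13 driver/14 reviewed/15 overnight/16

The displaced element is "what" (word 1).
It is linked across 3 clause boundaries (Ø → that → that).
It functions as the direct object of "reviewed", so the gap sits immediately after word 15 ("reviewed").
Base order: The auditor had admitted Ingrid insisted that an engineer mentioned that a driver reviewed what overnight.

15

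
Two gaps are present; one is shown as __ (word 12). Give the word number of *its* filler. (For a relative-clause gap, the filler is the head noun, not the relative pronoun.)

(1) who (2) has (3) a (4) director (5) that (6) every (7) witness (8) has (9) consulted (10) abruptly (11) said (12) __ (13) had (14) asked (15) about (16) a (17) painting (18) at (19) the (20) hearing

The marked gap is the subject of "asked".
Its filler is the fronted wh-phrase "who", at word 1.
(The other dependency links word 4 to a gap after word 9.)

1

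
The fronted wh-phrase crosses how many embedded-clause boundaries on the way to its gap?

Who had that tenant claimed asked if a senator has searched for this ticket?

1

"who" is extracted from the subject of "asked".
Boundaries crossed, outermost first: [Ø] — 1 in total.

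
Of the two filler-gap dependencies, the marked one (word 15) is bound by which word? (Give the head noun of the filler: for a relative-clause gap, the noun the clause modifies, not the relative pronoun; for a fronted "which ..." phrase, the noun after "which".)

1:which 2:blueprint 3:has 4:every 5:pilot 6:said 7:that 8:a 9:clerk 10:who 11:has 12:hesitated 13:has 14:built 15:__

The marked gap is the direct object of "built".
Its filler is the fronted wh-phrase "which blueprint", at word 2.
(The other dependency links word 9 to a gap after word 10.)

2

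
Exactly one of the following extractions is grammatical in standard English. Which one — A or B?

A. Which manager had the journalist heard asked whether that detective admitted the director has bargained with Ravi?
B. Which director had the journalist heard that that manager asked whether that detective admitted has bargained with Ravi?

A

In B, the wh-phrase is extracted from inside a wh-island (introduced by "whether"), which blocks movement.
In A, the extraction path crosses only that-complement boundaries, which are transparent.
So A is grammatical.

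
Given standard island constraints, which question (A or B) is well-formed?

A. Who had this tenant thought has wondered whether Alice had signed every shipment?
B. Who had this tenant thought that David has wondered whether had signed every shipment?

In B, the wh-phrase is extracted from inside a wh-island (introduced by "whether"), which blocks movement.
In A, the extraction path crosses only that-complement boundaries, which are transparent.
So A is grammatical.

A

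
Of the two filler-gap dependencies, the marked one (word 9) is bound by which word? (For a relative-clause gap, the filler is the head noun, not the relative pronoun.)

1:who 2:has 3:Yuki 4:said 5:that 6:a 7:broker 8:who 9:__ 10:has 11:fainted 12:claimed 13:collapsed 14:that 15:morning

The marked gap is inside the relative clause, the subject of "fainted".
Its filler is the head noun "broker" (via "who"), at word 7.
(The other dependency links word 1 to a gap after word 12.)

7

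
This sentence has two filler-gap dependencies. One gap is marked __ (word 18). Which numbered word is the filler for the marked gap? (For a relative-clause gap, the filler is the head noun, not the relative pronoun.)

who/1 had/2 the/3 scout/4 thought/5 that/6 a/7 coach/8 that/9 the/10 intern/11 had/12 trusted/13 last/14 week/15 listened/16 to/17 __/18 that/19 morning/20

1

The marked gap is the object of the preposition "to" of "listened".
Its filler is the fronted wh-phrase "who", at word 1.
(The other dependency links word 8 to a gap after word 13.)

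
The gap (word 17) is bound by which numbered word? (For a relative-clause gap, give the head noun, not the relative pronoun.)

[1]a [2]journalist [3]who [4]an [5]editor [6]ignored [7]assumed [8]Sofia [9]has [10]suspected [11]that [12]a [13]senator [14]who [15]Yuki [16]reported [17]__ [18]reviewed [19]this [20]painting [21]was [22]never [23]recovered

13

The gap at 17 is the subject of "reviewed", inside a relative clause.
The relative pronoun is "who" (word 14); it is bound by the head noun immediately before it.
Its filler is the head noun "senator", at word 13.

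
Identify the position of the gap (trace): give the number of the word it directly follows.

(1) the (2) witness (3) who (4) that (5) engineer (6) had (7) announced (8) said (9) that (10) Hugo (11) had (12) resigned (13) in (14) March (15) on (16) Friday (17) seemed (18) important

7

The displaced element is "the witness" (word 2).
It is linked across 1 clause boundary (Ø).
It functions as the subject of "said", so the gap sits immediately after word 7 ("announced").
Base order: That engineer had announced the witness said that Hugo had resigned in March on Friday.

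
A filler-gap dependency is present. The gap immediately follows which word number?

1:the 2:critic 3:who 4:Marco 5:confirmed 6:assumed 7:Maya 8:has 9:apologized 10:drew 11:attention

The displaced element is "the critic" (word 2).
It is linked across 1 clause boundary (Ø).
It functions as the subject of "assumed", so the gap sits immediately after word 5 ("confirmed").
Base order: Marco confirmed that the critic assumed Maya has apologized.

5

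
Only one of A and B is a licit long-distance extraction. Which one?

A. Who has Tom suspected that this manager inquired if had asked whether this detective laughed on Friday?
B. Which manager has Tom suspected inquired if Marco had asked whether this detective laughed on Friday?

B

In A, the wh-phrase is extracted from inside a wh-island (introduced by "if"), which blocks movement.
In B, the extraction path crosses only that-complement boundaries, which are transparent.
So B is grammatical.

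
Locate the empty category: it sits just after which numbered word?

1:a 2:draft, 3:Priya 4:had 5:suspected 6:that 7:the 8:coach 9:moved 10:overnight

9

The displaced element is "a draft" (word 2).
It is linked across 1 clause boundary (that).
It functions as the direct object of "moved", so the gap sits immediately after word 9 ("moved").
Base order: Priya had suspected that the coach moved a draft overnight.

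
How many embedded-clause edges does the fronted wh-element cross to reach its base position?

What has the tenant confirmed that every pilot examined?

1

"what" is extracted from the object of "examined".
Boundaries crossed, outermost first: [that] — 1 in total.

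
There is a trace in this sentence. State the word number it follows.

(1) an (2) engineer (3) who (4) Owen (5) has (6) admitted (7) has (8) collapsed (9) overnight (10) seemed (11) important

The displaced element is "an engineer" (word 2).
It is linked across 1 clause boundary (Ø).
It functions as the subject of "collapsed", so the gap sits immediately after word 6 ("admitted").
Base order: Owen has admitted that an engineer has collapsed overnight.

6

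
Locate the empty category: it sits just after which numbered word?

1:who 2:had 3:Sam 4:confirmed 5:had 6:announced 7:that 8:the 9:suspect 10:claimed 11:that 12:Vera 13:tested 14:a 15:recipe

The displaced element is "who" (word 1).
It is linked across 1 clause boundary (Ø).
It functions as the subject of "announced", so the gap sits immediately after word 4 ("confirmed").
Base order: Sam had confirmed that who had announced that the suspect claimed that Vera tested a recipe.

4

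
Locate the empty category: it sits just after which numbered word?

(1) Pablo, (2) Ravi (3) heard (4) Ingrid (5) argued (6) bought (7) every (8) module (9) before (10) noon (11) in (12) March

The displaced element is "Pablo" (word 1).
It is linked across 2 clause boundaries (Ø → Ø).
It functions as the subject of "bought", so the gap sits immediately after word 5 ("argued").
Base order: Ravi heard Ingrid argued that Pablo bought every module before noon in March.

5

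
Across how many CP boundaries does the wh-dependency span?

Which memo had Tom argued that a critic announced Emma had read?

2

"which memo" is extracted from the object of "read".
Boundaries crossed, outermost first: [that], [Ø] — 2 in total.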